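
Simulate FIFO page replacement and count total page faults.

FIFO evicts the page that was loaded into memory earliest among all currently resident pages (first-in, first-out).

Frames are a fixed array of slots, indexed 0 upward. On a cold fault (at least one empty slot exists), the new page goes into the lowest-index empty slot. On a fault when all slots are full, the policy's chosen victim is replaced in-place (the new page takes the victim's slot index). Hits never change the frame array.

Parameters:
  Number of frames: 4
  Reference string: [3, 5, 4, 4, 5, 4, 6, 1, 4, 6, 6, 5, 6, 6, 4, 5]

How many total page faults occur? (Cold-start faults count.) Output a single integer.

Step 0: ref 3 → FAULT, frames=[3,-,-,-]
Step 1: ref 5 → FAULT, frames=[3,5,-,-]
Step 2: ref 4 → FAULT, frames=[3,5,4,-]
Step 3: ref 4 → HIT, frames=[3,5,4,-]
Step 4: ref 5 → HIT, frames=[3,5,4,-]
Step 5: ref 4 → HIT, frames=[3,5,4,-]
Step 6: ref 6 → FAULT, frames=[3,5,4,6]
Step 7: ref 1 → FAULT (evict 3), frames=[1,5,4,6]
Step 8: ref 4 → HIT, frames=[1,5,4,6]
Step 9: ref 6 → HIT, frames=[1,5,4,6]
Step 10: ref 6 → HIT, frames=[1,5,4,6]
Step 11: ref 5 → HIT, frames=[1,5,4,6]
Step 12: ref 6 → HIT, frames=[1,5,4,6]
Step 13: ref 6 → HIT, frames=[1,5,4,6]
Step 14: ref 4 → HIT, frames=[1,5,4,6]
Step 15: ref 5 → HIT, frames=[1,5,4,6]
Total faults: 5

Answer: 5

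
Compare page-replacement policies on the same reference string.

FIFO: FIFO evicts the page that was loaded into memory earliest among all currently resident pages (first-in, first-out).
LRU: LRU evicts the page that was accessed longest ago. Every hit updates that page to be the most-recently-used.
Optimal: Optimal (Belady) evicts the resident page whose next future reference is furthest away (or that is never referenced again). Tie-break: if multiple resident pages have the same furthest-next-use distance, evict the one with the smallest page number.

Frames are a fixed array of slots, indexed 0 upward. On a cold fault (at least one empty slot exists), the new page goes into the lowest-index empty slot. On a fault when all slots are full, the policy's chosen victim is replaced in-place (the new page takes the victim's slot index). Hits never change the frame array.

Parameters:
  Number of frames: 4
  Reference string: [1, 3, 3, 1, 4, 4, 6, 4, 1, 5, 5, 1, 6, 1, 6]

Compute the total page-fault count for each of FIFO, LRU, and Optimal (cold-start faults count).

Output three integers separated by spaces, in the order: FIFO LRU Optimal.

Answer: 6 5 5

Derivation:
--- FIFO ---
  step 0: ref 1 -> FAULT, frames=[1,-,-,-] (faults so far: 1)
  step 1: ref 3 -> FAULT, frames=[1,3,-,-] (faults so far: 2)
  step 2: ref 3 -> HIT, frames=[1,3,-,-] (faults so far: 2)
  step 3: ref 1 -> HIT, frames=[1,3,-,-] (faults so far: 2)
  step 4: ref 4 -> FAULT, frames=[1,3,4,-] (faults so far: 3)
  step 5: ref 4 -> HIT, frames=[1,3,4,-] (faults so far: 3)
  step 6: ref 6 -> FAULT, frames=[1,3,4,6] (faults so far: 4)
  step 7: ref 4 -> HIT, frames=[1,3,4,6] (faults so far: 4)
  step 8: ref 1 -> HIT, frames=[1,3,4,6] (faults so far: 4)
  step 9: ref 5 -> FAULT, evict 1, frames=[5,3,4,6] (faults so far: 5)
  step 10: ref 5 -> HIT, frames=[5,3,4,6] (faults so far: 5)
  step 11: ref 1 -> FAULT, evict 3, frames=[5,1,4,6] (faults so far: 6)
  step 12: ref 6 -> HIT, frames=[5,1,4,6] (faults so far: 6)
  step 13: ref 1 -> HIT, frames=[5,1,4,6] (faults so far: 6)
  step 14: ref 6 -> HIT, frames=[5,1,4,6] (faults so far: 6)
  FIFO total faults: 6
--- LRU ---
  step 0: ref 1 -> FAULT, frames=[1,-,-,-] (faults so far: 1)
  step 1: ref 3 -> FAULT, frames=[1,3,-,-] (faults so far: 2)
  step 2: ref 3 -> HIT, frames=[1,3,-,-] (faults so far: 2)
  step 3: ref 1 -> HIT, frames=[1,3,-,-] (faults so far: 2)
  step 4: ref 4 -> FAULT, frames=[1,3,4,-] (faults so far: 3)
  step 5: ref 4 -> HIT, frames=[1,3,4,-] (faults so far: 3)
  step 6: ref 6 -> FAULT, frames=[1,3,4,6] (faults so far: 4)
  step 7: ref 4 -> HIT, frames=[1,3,4,6] (faults so far: 4)
  step 8: ref 1 -> HIT, frames=[1,3,4,6] (faults so far: 4)
  step 9: ref 5 -> FAULT, evict 3, frames=[1,5,4,6] (faults so far: 5)
  step 10: ref 5 -> HIT, frames=[1,5,4,6] (faults so far: 5)
  step 11: ref 1 -> HIT, frames=[1,5,4,6] (faults so far: 5)
  step 12: ref 6 -> HIT, frames=[1,5,4,6] (faults so far: 5)
  step 13: ref 1 -> HIT, frames=[1,5,4,6] (faults so far: 5)
  step 14: ref 6 -> HIT, frames=[1,5,4,6] (faults so far: 5)
  LRU total faults: 5
--- Optimal ---
  step 0: ref 1 -> FAULT, frames=[1,-,-,-] (faults so far: 1)
  step 1: ref 3 -> FAULT, frames=[1,3,-,-] (faults so far: 2)
  step 2: ref 3 -> HIT, frames=[1,3,-,-] (faults so far: 2)
  step 3: ref 1 -> HIT, frames=[1,3,-,-] (faults so far: 2)
  step 4: ref 4 -> FAULT, frames=[1,3,4,-] (faults so far: 3)
  step 5: ref 4 -> HIT, frames=[1,3,4,-] (faults so far: 3)
  step 6: ref 6 -> FAULT, frames=[1,3,4,6] (faults so far: 4)
  step 7: ref 4 -> HIT, frames=[1,3,4,6] (faults so far: 4)
  step 8: ref 1 -> HIT, frames=[1,3,4,6] (faults so far: 4)
  step 9: ref 5 -> FAULT, evict 3, frames=[1,5,4,6] (faults so far: 5)
  step 10: ref 5 -> HIT, frames=[1,5,4,6] (faults so far: 5)
  step 11: ref 1 -> HIT, frames=[1,5,4,6] (faults so far: 5)
  step 12: ref 6 -> HIT, frames=[1,5,4,6] (faults so far: 5)
  step 13: ref 1 -> HIT, frames=[1,5,4,6] (faults so far: 5)
  step 14: ref 6 -> HIT, frames=[1,5,4,6] (faults so far: 5)
  Optimal total faults: 5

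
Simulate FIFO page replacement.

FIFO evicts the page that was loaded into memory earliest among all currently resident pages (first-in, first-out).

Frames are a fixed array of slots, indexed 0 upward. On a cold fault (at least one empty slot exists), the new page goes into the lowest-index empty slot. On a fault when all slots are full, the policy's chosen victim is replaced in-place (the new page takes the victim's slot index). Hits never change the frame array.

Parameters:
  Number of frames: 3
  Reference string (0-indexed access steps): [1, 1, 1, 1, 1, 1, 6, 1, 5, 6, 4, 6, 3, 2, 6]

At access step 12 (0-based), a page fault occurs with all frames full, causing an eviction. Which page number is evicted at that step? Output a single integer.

Answer: 6

Derivation:
Step 0: ref 1 -> FAULT, frames=[1,-,-]
Step 1: ref 1 -> HIT, frames=[1,-,-]
Step 2: ref 1 -> HIT, frames=[1,-,-]
Step 3: ref 1 -> HIT, frames=[1,-,-]
Step 4: ref 1 -> HIT, frames=[1,-,-]
Step 5: ref 1 -> HIT, frames=[1,-,-]
Step 6: ref 6 -> FAULT, frames=[1,6,-]
Step 7: ref 1 -> HIT, frames=[1,6,-]
Step 8: ref 5 -> FAULT, frames=[1,6,5]
Step 9: ref 6 -> HIT, frames=[1,6,5]
Step 10: ref 4 -> FAULT, evict 1, frames=[4,6,5]
Step 11: ref 6 -> HIT, frames=[4,6,5]
Step 12: ref 3 -> FAULT, evict 6, frames=[4,3,5]
At step 12: evicted page 6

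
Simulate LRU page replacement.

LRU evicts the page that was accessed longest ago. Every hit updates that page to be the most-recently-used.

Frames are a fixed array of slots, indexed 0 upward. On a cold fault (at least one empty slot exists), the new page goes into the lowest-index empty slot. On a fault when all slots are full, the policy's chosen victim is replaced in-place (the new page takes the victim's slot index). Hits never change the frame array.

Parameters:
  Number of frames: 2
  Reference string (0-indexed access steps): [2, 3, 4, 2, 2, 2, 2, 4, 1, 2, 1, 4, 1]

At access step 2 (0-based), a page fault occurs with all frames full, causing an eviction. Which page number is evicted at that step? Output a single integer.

Answer: 2

Derivation:
Step 0: ref 2 -> FAULT, frames=[2,-]
Step 1: ref 3 -> FAULT, frames=[2,3]
Step 2: ref 4 -> FAULT, evict 2, frames=[4,3]
At step 2: evicted page 2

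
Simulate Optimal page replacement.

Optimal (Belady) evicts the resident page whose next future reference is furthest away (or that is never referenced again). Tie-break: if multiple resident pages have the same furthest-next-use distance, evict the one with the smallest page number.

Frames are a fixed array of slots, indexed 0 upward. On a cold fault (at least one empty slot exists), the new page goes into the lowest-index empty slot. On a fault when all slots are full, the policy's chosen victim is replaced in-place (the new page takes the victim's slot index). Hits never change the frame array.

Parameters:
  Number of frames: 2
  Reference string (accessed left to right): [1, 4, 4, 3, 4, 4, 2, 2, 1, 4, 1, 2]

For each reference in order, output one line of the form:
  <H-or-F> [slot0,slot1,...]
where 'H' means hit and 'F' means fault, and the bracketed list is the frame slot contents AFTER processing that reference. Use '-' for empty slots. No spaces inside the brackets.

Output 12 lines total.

F [1,-]
F [1,4]
H [1,4]
F [3,4]
H [3,4]
H [3,4]
F [2,4]
H [2,4]
F [1,4]
H [1,4]
H [1,4]
F [2,4]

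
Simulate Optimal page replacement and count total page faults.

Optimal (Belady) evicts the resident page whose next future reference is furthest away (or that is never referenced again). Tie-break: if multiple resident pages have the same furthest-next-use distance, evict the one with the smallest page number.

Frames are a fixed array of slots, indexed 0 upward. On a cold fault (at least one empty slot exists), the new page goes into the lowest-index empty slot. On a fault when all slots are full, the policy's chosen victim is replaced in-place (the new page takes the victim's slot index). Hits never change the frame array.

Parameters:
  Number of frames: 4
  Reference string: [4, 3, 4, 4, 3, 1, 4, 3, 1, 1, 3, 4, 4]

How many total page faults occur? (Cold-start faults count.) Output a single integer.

Answer: 3

Derivation:
Step 0: ref 4 → FAULT, frames=[4,-,-,-]
Step 1: ref 3 → FAULT, frames=[4,3,-,-]
Step 2: ref 4 → HIT, frames=[4,3,-,-]
Step 3: ref 4 → HIT, frames=[4,3,-,-]
Step 4: ref 3 → HIT, frames=[4,3,-,-]
Step 5: ref 1 → FAULT, frames=[4,3,1,-]
Step 6: ref 4 → HIT, frames=[4,3,1,-]
Step 7: ref 3 → HIT, frames=[4,3,1,-]
Step 8: ref 1 → HIT, frames=[4,3,1,-]
Step 9: ref 1 → HIT, frames=[4,3,1,-]
Step 10: ref 3 → HIT, frames=[4,3,1,-]
Step 11: ref 4 → HIT, frames=[4,3,1,-]
Step 12: ref 4 → HIT, frames=[4,3,1,-]
Total faults: 3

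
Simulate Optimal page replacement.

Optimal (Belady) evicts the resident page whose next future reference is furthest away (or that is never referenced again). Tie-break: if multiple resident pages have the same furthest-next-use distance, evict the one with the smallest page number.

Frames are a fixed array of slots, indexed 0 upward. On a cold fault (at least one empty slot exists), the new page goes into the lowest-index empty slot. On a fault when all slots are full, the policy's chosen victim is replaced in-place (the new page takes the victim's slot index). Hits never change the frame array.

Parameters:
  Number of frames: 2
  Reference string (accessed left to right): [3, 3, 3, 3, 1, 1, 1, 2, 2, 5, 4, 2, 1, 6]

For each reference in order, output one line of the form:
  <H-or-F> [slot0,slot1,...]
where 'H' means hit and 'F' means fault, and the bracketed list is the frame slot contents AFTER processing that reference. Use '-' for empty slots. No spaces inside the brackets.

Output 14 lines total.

F [3,-]
H [3,-]
H [3,-]
H [3,-]
F [3,1]
H [3,1]
H [3,1]
F [2,1]
H [2,1]
F [2,5]
F [2,4]
H [2,4]
F [1,4]
F [6,4]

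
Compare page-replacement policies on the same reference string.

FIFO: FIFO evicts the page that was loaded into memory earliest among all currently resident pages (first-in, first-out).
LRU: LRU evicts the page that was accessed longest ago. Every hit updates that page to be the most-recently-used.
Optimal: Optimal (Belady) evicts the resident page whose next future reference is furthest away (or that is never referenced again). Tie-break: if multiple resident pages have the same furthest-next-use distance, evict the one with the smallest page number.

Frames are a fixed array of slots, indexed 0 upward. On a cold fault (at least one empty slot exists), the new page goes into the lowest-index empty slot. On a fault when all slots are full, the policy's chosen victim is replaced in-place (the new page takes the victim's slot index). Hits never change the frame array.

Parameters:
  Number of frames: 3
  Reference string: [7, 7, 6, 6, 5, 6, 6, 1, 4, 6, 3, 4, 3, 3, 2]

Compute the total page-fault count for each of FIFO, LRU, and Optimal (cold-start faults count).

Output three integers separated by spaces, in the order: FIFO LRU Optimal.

Answer: 8 7 7

Derivation:
--- FIFO ---
  step 0: ref 7 -> FAULT, frames=[7,-,-] (faults so far: 1)
  step 1: ref 7 -> HIT, frames=[7,-,-] (faults so far: 1)
  step 2: ref 6 -> FAULT, frames=[7,6,-] (faults so far: 2)
  step 3: ref 6 -> HIT, frames=[7,6,-] (faults so far: 2)
  step 4: ref 5 -> FAULT, frames=[7,6,5] (faults so far: 3)
  step 5: ref 6 -> HIT, frames=[7,6,5] (faults so far: 3)
  step 6: ref 6 -> HIT, frames=[7,6,5] (faults so far: 3)
  step 7: ref 1 -> FAULT, evict 7, frames=[1,6,5] (faults so far: 4)
  step 8: ref 4 -> FAULT, evict 6, frames=[1,4,5] (faults so far: 5)
  step 9: ref 6 -> FAULT, evict 5, frames=[1,4,6] (faults so far: 6)
  step 10: ref 3 -> FAULT, evict 1, frames=[3,4,6] (faults so far: 7)
  step 11: ref 4 -> HIT, frames=[3,4,6] (faults so far: 7)
  step 12: ref 3 -> HIT, frames=[3,4,6] (faults so far: 7)
  step 13: ref 3 -> HIT, frames=[3,4,6] (faults so far: 7)
  step 14: ref 2 -> FAULT, evict 4, frames=[3,2,6] (faults so far: 8)
  FIFO total faults: 8
--- LRU ---
  step 0: ref 7 -> FAULT, frames=[7,-,-] (faults so far: 1)
  step 1: ref 7 -> HIT, frames=[7,-,-] (faults so far: 1)
  step 2: ref 6 -> FAULT, frames=[7,6,-] (faults so far: 2)
  step 3: ref 6 -> HIT, frames=[7,6,-] (faults so far: 2)
  step 4: ref 5 -> FAULT, frames=[7,6,5] (faults so far: 3)
  step 5: ref 6 -> HIT, frames=[7,6,5] (faults so far: 3)
  step 6: ref 6 -> HIT, frames=[7,6,5] (faults so far: 3)
  step 7: ref 1 -> FAULT, evict 7, frames=[1,6,5] (faults so far: 4)
  step 8: ref 4 -> FAULT, evict 5, frames=[1,6,4] (faults so far: 5)
  step 9: ref 6 -> HIT, frames=[1,6,4] (faults so far: 5)
  step 10: ref 3 -> FAULT, evict 1, frames=[3,6,4] (faults so far: 6)
  step 11: ref 4 -> HIT, frames=[3,6,4] (faults so far: 6)
  step 12: ref 3 -> HIT, frames=[3,6,4] (faults so far: 6)
  step 13: ref 3 -> HIT, frames=[3,6,4] (faults so far: 6)
  step 14: ref 2 -> FAULT, evict 6, frames=[3,2,4] (faults so far: 7)
  LRU total faults: 7
--- Optimal ---
  step 0: ref 7 -> FAULT, frames=[7,-,-] (faults so far: 1)
  step 1: ref 7 -> HIT, frames=[7,-,-] (faults so far: 1)
  step 2: ref 6 -> FAULT, frames=[7,6,-] (faults so far: 2)
  step 3: ref 6 -> HIT, frames=[7,6,-] (faults so far: 2)
  step 4: ref 5 -> FAULT, frames=[7,6,5] (faults so far: 3)
  step 5: ref 6 -> HIT, frames=[7,6,5] (faults so far: 3)
  step 6: ref 6 -> HIT, frames=[7,6,5] (faults so far: 3)
  step 7: ref 1 -> FAULT, evict 5, frames=[7,6,1] (faults so far: 4)
  step 8: ref 4 -> FAULT, evict 1, frames=[7,6,4] (faults so far: 5)
  step 9: ref 6 -> HIT, frames=[7,6,4] (faults so far: 5)
  step 10: ref 3 -> FAULT, evict 6, frames=[7,3,4] (faults so far: 6)
  step 11: ref 4 -> HIT, frames=[7,3,4] (faults so far: 6)
  step 12: ref 3 -> HIT, frames=[7,3,4] (faults so far: 6)
  step 13: ref 3 -> HIT, frames=[7,3,4] (faults so far: 6)
  step 14: ref 2 -> FAULT, evict 3, frames=[7,2,4] (faults so far: 7)
  Optimal total faults: 7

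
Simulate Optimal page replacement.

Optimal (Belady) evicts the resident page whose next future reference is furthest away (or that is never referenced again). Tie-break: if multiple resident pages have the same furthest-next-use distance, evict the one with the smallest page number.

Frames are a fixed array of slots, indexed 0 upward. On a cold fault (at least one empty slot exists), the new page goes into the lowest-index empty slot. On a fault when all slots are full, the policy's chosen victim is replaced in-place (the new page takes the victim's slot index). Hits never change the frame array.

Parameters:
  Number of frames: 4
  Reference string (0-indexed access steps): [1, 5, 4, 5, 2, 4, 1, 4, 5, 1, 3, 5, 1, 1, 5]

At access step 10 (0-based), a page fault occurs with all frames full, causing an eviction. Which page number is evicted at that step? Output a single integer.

Step 0: ref 1 -> FAULT, frames=[1,-,-,-]
Step 1: ref 5 -> FAULT, frames=[1,5,-,-]
Step 2: ref 4 -> FAULT, frames=[1,5,4,-]
Step 3: ref 5 -> HIT, frames=[1,5,4,-]
Step 4: ref 2 -> FAULT, frames=[1,5,4,2]
Step 5: ref 4 -> HIT, frames=[1,5,4,2]
Step 6: ref 1 -> HIT, frames=[1,5,4,2]
Step 7: ref 4 -> HIT, frames=[1,5,4,2]
Step 8: ref 5 -> HIT, frames=[1,5,4,2]
Step 9: ref 1 -> HIT, frames=[1,5,4,2]
Step 10: ref 3 -> FAULT, evict 2, frames=[1,5,4,3]
At step 10: evicted page 2

Answer: 2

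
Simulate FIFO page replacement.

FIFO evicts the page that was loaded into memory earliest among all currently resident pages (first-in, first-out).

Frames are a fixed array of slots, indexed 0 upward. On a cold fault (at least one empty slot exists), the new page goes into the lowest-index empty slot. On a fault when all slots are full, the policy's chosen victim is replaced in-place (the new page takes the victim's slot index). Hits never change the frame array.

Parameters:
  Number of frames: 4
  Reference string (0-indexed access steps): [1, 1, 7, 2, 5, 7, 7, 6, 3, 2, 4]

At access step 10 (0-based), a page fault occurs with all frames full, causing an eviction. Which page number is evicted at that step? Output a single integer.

Step 0: ref 1 -> FAULT, frames=[1,-,-,-]
Step 1: ref 1 -> HIT, frames=[1,-,-,-]
Step 2: ref 7 -> FAULT, frames=[1,7,-,-]
Step 3: ref 2 -> FAULT, frames=[1,7,2,-]
Step 4: ref 5 -> FAULT, frames=[1,7,2,5]
Step 5: ref 7 -> HIT, frames=[1,7,2,5]
Step 6: ref 7 -> HIT, frames=[1,7,2,5]
Step 7: ref 6 -> FAULT, evict 1, frames=[6,7,2,5]
Step 8: ref 3 -> FAULT, evict 7, frames=[6,3,2,5]
Step 9: ref 2 -> HIT, frames=[6,3,2,5]
Step 10: ref 4 -> FAULT, evict 2, frames=[6,3,4,5]
At step 10: evicted page 2

Answer: 2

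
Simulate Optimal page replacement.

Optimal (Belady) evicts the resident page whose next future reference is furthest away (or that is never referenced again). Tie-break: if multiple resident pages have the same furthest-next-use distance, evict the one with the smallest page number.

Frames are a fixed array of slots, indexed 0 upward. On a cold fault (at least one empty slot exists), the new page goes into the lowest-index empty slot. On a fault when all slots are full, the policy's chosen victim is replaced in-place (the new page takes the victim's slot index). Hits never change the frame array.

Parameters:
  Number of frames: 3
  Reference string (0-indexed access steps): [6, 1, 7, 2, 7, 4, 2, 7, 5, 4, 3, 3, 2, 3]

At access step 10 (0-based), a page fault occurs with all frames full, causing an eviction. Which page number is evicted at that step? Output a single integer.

Answer: 4

Derivation:
Step 0: ref 6 -> FAULT, frames=[6,-,-]
Step 1: ref 1 -> FAULT, frames=[6,1,-]
Step 2: ref 7 -> FAULT, frames=[6,1,7]
Step 3: ref 2 -> FAULT, evict 1, frames=[6,2,7]
Step 4: ref 7 -> HIT, frames=[6,2,7]
Step 5: ref 4 -> FAULT, evict 6, frames=[4,2,7]
Step 6: ref 2 -> HIT, frames=[4,2,7]
Step 7: ref 7 -> HIT, frames=[4,2,7]
Step 8: ref 5 -> FAULT, evict 7, frames=[4,2,5]
Step 9: ref 4 -> HIT, frames=[4,2,5]
Step 10: ref 3 -> FAULT, evict 4, frames=[3,2,5]
At step 10: evicted page 4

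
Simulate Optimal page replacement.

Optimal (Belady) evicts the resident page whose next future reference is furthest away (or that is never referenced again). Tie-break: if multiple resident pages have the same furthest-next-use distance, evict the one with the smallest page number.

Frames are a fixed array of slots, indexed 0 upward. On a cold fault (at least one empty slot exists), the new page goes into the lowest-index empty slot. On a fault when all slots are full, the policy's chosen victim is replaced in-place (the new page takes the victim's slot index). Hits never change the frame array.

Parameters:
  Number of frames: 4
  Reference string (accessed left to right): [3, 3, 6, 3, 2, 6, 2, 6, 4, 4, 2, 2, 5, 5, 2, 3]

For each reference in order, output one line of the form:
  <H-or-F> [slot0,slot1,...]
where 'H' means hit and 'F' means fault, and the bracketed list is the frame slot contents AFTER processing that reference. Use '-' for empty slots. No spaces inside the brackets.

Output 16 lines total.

F [3,-,-,-]
H [3,-,-,-]
F [3,6,-,-]
H [3,6,-,-]
F [3,6,2,-]
H [3,6,2,-]
H [3,6,2,-]
H [3,6,2,-]
F [3,6,2,4]
H [3,6,2,4]
H [3,6,2,4]
H [3,6,2,4]
F [3,6,2,5]
H [3,6,2,5]
H [3,6,2,5]
H [3,6,2,5]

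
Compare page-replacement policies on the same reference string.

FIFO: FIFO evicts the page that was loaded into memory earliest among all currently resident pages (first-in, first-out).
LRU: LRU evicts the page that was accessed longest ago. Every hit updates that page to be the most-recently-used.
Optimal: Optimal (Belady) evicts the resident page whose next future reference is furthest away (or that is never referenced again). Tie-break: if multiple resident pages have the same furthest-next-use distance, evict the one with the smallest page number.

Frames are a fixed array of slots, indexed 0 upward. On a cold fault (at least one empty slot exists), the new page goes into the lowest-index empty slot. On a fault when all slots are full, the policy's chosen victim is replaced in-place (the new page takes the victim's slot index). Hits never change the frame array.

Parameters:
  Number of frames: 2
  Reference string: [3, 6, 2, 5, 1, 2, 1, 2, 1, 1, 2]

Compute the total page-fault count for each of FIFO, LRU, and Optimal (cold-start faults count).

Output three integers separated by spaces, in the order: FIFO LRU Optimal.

--- FIFO ---
  step 0: ref 3 -> FAULT, frames=[3,-] (faults so far: 1)
  step 1: ref 6 -> FAULT, frames=[3,6] (faults so far: 2)
  step 2: ref 2 -> FAULT, evict 3, frames=[2,6] (faults so far: 3)
  step 3: ref 5 -> FAULT, evict 6, frames=[2,5] (faults so far: 4)
  step 4: ref 1 -> FAULT, evict 2, frames=[1,5] (faults so far: 5)
  step 5: ref 2 -> FAULT, evict 5, frames=[1,2] (faults so far: 6)
  step 6: ref 1 -> HIT, frames=[1,2] (faults so far: 6)
  step 7: ref 2 -> HIT, frames=[1,2] (faults so far: 6)
  step 8: ref 1 -> HIT, frames=[1,2] (faults so far: 6)
  step 9: ref 1 -> HIT, frames=[1,2] (faults so far: 6)
  step 10: ref 2 -> HIT, frames=[1,2] (faults so far: 6)
  FIFO total faults: 6
--- LRU ---
  step 0: ref 3 -> FAULT, frames=[3,-] (faults so far: 1)
  step 1: ref 6 -> FAULT, frames=[3,6] (faults so far: 2)
  step 2: ref 2 -> FAULT, evict 3, frames=[2,6] (faults so far: 3)
  step 3: ref 5 -> FAULT, evict 6, frames=[2,5] (faults so far: 4)
  step 4: ref 1 -> FAULT, evict 2, frames=[1,5] (faults so far: 5)
  step 5: ref 2 -> FAULT, evict 5, frames=[1,2] (faults so far: 6)
  step 6: ref 1 -> HIT, frames=[1,2] (faults so far: 6)
  step 7: ref 2 -> HIT, frames=[1,2] (faults so far: 6)
  step 8: ref 1 -> HIT, frames=[1,2] (faults so far: 6)
  step 9: ref 1 -> HIT, frames=[1,2] (faults so far: 6)
  step 10: ref 2 -> HIT, frames=[1,2] (faults so far: 6)
  LRU total faults: 6
--- Optimal ---
  step 0: ref 3 -> FAULT, frames=[3,-] (faults so far: 1)
  step 1: ref 6 -> FAULT, frames=[3,6] (faults so far: 2)
  step 2: ref 2 -> FAULT, evict 3, frames=[2,6] (faults so far: 3)
  step 3: ref 5 -> FAULT, evict 6, frames=[2,5] (faults so far: 4)
  step 4: ref 1 -> FAULT, evict 5, frames=[2,1] (faults so far: 5)
  step 5: ref 2 -> HIT, frames=[2,1] (faults so far: 5)
  step 6: ref 1 -> HIT, frames=[2,1] (faults so far: 5)
  step 7: ref 2 -> HIT, frames=[2,1] (faults so far: 5)
  step 8: ref 1 -> HIT, frames=[2,1] (faults so far: 5)
  step 9: ref 1 -> HIT, frames=[2,1] (faults so far: 5)
  step 10: ref 2 -> HIT, frames=[2,1] (faults so far: 5)
  Optimal total faults: 5

Answer: 6 6 5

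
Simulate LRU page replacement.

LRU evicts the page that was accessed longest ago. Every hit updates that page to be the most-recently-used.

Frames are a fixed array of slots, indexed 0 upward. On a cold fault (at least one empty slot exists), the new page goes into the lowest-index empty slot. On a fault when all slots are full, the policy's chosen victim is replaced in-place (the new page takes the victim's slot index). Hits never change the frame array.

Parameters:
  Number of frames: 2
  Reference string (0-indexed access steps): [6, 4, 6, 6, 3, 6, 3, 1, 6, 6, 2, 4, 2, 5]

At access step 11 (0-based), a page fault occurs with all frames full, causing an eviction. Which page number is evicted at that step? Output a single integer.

Step 0: ref 6 -> FAULT, frames=[6,-]
Step 1: ref 4 -> FAULT, frames=[6,4]
Step 2: ref 6 -> HIT, frames=[6,4]
Step 3: ref 6 -> HIT, frames=[6,4]
Step 4: ref 3 -> FAULT, evict 4, frames=[6,3]
Step 5: ref 6 -> HIT, frames=[6,3]
Step 6: ref 3 -> HIT, frames=[6,3]
Step 7: ref 1 -> FAULT, evict 6, frames=[1,3]
Step 8: ref 6 -> FAULT, evict 3, frames=[1,6]
Step 9: ref 6 -> HIT, frames=[1,6]
Step 10: ref 2 -> FAULT, evict 1, frames=[2,6]
Step 11: ref 4 -> FAULT, evict 6, frames=[2,4]
At step 11: evicted page 6

Answer: 6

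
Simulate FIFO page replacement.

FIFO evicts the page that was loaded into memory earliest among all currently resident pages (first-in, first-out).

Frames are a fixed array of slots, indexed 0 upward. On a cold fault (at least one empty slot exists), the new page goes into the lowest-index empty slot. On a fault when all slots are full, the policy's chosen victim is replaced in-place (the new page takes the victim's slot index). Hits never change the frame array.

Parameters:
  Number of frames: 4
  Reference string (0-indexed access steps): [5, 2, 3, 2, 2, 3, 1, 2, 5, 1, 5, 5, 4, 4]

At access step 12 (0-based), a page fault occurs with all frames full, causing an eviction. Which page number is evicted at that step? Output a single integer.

Answer: 5

Derivation:
Step 0: ref 5 -> FAULT, frames=[5,-,-,-]
Step 1: ref 2 -> FAULT, frames=[5,2,-,-]
Step 2: ref 3 -> FAULT, frames=[5,2,3,-]
Step 3: ref 2 -> HIT, frames=[5,2,3,-]
Step 4: ref 2 -> HIT, frames=[5,2,3,-]
Step 5: ref 3 -> HIT, frames=[5,2,3,-]
Step 6: ref 1 -> FAULT, frames=[5,2,3,1]
Step 7: ref 2 -> HIT, frames=[5,2,3,1]
Step 8: ref 5 -> HIT, frames=[5,2,3,1]
Step 9: ref 1 -> HIT, frames=[5,2,3,1]
Step 10: ref 5 -> HIT, frames=[5,2,3,1]
Step 11: ref 5 -> HIT, frames=[5,2,3,1]
Step 12: ref 4 -> FAULT, evict 5, frames=[4,2,3,1]
At step 12: evicted page 5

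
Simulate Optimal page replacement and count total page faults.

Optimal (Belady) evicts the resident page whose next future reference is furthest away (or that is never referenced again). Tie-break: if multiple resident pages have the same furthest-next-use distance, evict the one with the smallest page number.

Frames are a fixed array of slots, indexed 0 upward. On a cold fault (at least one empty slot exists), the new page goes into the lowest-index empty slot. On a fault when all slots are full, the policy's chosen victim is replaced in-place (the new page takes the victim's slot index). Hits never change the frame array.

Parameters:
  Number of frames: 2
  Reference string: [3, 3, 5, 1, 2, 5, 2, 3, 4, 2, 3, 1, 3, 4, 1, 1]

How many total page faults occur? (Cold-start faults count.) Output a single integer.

Answer: 9

Derivation:
Step 0: ref 3 → FAULT, frames=[3,-]
Step 1: ref 3 → HIT, frames=[3,-]
Step 2: ref 5 → FAULT, frames=[3,5]
Step 3: ref 1 → FAULT (evict 3), frames=[1,5]
Step 4: ref 2 → FAULT (evict 1), frames=[2,5]
Step 5: ref 5 → HIT, frames=[2,5]
Step 6: ref 2 → HIT, frames=[2,5]
Step 7: ref 3 → FAULT (evict 5), frames=[2,3]
Step 8: ref 4 → FAULT (evict 3), frames=[2,4]
Step 9: ref 2 → HIT, frames=[2,4]
Step 10: ref 3 → FAULT (evict 2), frames=[3,4]
Step 11: ref 1 → FAULT (evict 4), frames=[3,1]
Step 12: ref 3 → HIT, frames=[3,1]
Step 13: ref 4 → FAULT (evict 3), frames=[4,1]
Step 14: ref 1 → HIT, frames=[4,1]
Step 15: ref 1 → HIT, frames=[4,1]
Total faults: 9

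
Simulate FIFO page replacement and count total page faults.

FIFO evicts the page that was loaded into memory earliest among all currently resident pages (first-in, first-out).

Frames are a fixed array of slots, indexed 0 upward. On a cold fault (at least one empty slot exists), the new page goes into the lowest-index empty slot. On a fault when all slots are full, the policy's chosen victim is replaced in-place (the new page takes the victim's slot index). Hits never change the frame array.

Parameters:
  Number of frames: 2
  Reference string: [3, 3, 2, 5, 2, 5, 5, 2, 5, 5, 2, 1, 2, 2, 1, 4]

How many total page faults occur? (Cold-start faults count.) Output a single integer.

Step 0: ref 3 → FAULT, frames=[3,-]
Step 1: ref 3 → HIT, frames=[3,-]
Step 2: ref 2 → FAULT, frames=[3,2]
Step 3: ref 5 → FAULT (evict 3), frames=[5,2]
Step 4: ref 2 → HIT, frames=[5,2]
Step 5: ref 5 → HIT, frames=[5,2]
Step 6: ref 5 → HIT, frames=[5,2]
Step 7: ref 2 → HIT, frames=[5,2]
Step 8: ref 5 → HIT, frames=[5,2]
Step 9: ref 5 → HIT, frames=[5,2]
Step 10: ref 2 → HIT, frames=[5,2]
Step 11: ref 1 → FAULT (evict 2), frames=[5,1]
Step 12: ref 2 → FAULT (evict 5), frames=[2,1]
Step 13: ref 2 → HIT, frames=[2,1]
Step 14: ref 1 → HIT, frames=[2,1]
Step 15: ref 4 → FAULT (evict 1), frames=[2,4]
Total faults: 6

Answer: 6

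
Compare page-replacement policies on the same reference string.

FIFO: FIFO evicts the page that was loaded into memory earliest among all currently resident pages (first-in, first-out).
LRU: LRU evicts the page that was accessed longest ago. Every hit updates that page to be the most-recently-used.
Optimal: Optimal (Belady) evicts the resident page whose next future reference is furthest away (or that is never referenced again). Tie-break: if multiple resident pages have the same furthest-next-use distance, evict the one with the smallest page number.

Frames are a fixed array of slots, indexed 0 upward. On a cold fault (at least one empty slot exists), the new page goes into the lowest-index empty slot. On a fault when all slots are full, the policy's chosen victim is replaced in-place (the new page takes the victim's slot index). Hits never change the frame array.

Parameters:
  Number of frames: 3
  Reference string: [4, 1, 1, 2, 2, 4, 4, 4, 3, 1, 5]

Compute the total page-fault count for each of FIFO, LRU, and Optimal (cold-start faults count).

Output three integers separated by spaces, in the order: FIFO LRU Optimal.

--- FIFO ---
  step 0: ref 4 -> FAULT, frames=[4,-,-] (faults so far: 1)
  step 1: ref 1 -> FAULT, frames=[4,1,-] (faults so far: 2)
  step 2: ref 1 -> HIT, frames=[4,1,-] (faults so far: 2)
  step 3: ref 2 -> FAULT, frames=[4,1,2] (faults so far: 3)
  step 4: ref 2 -> HIT, frames=[4,1,2] (faults so far: 3)
  step 5: ref 4 -> HIT, frames=[4,1,2] (faults so far: 3)
  step 6: ref 4 -> HIT, frames=[4,1,2] (faults so far: 3)
  step 7: ref 4 -> HIT, frames=[4,1,2] (faults so far: 3)
  step 8: ref 3 -> FAULT, evict 4, frames=[3,1,2] (faults so far: 4)
  step 9: ref 1 -> HIT, frames=[3,1,2] (faults so far: 4)
  step 10: ref 5 -> FAULT, evict 1, frames=[3,5,2] (faults so far: 5)
  FIFO total faults: 5
--- LRU ---
  step 0: ref 4 -> FAULT, frames=[4,-,-] (faults so far: 1)
  step 1: ref 1 -> FAULT, frames=[4,1,-] (faults so far: 2)
  step 2: ref 1 -> HIT, frames=[4,1,-] (faults so far: 2)
  step 3: ref 2 -> FAULT, frames=[4,1,2] (faults so far: 3)
  step 4: ref 2 -> HIT, frames=[4,1,2] (faults so far: 3)
  step 5: ref 4 -> HIT, frames=[4,1,2] (faults so far: 3)
  step 6: ref 4 -> HIT, frames=[4,1,2] (faults so far: 3)
  step 7: ref 4 -> HIT, frames=[4,1,2] (faults so far: 3)
  step 8: ref 3 -> FAULT, evict 1, frames=[4,3,2] (faults so far: 4)
  step 9: ref 1 -> FAULT, evict 2, frames=[4,3,1] (faults so far: 5)
  step 10: ref 5 -> FAULT, evict 4, frames=[5,3,1] (faults so far: 6)
  LRU total faults: 6
--- Optimal ---
  step 0: ref 4 -> FAULT, frames=[4,-,-] (faults so far: 1)
  step 1: ref 1 -> FAULT, frames=[4,1,-] (faults so far: 2)
  step 2: ref 1 -> HIT, frames=[4,1,-] (faults so far: 2)
  step 3: ref 2 -> FAULT, frames=[4,1,2] (faults so far: 3)
  step 4: ref 2 -> HIT, frames=[4,1,2] (faults so far: 3)
  step 5: ref 4 -> HIT, frames=[4,1,2] (faults so far: 3)
  step 6: ref 4 -> HIT, frames=[4,1,2] (faults so far: 3)
  step 7: ref 4 -> HIT, frames=[4,1,2] (faults so far: 3)
  step 8: ref 3 -> FAULT, evict 2, frames=[4,1,3] (faults so far: 4)
  step 9: ref 1 -> HIT, frames=[4,1,3] (faults so far: 4)
  step 10: ref 5 -> FAULT, evict 1, frames=[4,5,3] (faults so far: 5)
  Optimal total faults: 5

Answer: 5 6 5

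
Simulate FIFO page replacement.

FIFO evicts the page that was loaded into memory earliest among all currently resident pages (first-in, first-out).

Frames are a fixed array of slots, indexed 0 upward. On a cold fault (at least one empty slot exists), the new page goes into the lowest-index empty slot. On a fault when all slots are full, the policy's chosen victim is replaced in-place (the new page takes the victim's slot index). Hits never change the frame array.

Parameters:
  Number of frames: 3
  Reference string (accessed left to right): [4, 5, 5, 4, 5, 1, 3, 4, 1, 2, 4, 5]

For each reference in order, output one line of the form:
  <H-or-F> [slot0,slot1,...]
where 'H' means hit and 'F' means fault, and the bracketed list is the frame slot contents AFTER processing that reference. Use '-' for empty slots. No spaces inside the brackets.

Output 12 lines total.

F [4,-,-]
F [4,5,-]
H [4,5,-]
H [4,5,-]
H [4,5,-]
F [4,5,1]
F [3,5,1]
F [3,4,1]
H [3,4,1]
F [3,4,2]
H [3,4,2]
F [5,4,2]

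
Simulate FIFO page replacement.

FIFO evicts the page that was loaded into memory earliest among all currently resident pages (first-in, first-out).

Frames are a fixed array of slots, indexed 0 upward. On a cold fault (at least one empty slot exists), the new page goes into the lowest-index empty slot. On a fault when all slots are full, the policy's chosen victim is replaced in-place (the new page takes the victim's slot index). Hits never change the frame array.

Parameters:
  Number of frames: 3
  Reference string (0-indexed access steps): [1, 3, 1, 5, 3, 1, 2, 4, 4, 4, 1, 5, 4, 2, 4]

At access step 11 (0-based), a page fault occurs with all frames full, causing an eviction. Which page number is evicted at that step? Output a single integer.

Step 0: ref 1 -> FAULT, frames=[1,-,-]
Step 1: ref 3 -> FAULT, frames=[1,3,-]
Step 2: ref 1 -> HIT, frames=[1,3,-]
Step 3: ref 5 -> FAULT, frames=[1,3,5]
Step 4: ref 3 -> HIT, frames=[1,3,5]
Step 5: ref 1 -> HIT, frames=[1,3,5]
Step 6: ref 2 -> FAULT, evict 1, frames=[2,3,5]
Step 7: ref 4 -> FAULT, evict 3, frames=[2,4,5]
Step 8: ref 4 -> HIT, frames=[2,4,5]
Step 9: ref 4 -> HIT, frames=[2,4,5]
Step 10: ref 1 -> FAULT, evict 5, frames=[2,4,1]
Step 11: ref 5 -> FAULT, evict 2, frames=[5,4,1]
At step 11: evicted page 2

Answer: 2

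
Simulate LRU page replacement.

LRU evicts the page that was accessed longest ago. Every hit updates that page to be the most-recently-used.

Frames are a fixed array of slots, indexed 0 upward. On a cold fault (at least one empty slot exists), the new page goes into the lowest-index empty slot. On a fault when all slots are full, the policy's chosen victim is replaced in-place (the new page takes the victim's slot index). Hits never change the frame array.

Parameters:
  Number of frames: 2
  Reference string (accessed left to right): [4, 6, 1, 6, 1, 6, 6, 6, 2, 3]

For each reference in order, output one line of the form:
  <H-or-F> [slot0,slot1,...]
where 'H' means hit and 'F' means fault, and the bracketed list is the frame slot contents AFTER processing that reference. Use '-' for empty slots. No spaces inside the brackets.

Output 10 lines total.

F [4,-]
F [4,6]
F [1,6]
H [1,6]
H [1,6]
H [1,6]
H [1,6]
H [1,6]
F [2,6]
F [2,3]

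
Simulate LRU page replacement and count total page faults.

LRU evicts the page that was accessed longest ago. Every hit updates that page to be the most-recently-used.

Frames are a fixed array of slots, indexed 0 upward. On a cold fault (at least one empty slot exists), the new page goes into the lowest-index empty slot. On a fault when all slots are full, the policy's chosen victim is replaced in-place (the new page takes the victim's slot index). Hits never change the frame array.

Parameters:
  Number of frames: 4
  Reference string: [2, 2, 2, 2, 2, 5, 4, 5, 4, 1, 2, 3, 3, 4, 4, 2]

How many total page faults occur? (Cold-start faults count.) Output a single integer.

Step 0: ref 2 → FAULT, frames=[2,-,-,-]
Step 1: ref 2 → HIT, frames=[2,-,-,-]
Step 2: ref 2 → HIT, frames=[2,-,-,-]
Step 3: ref 2 → HIT, frames=[2,-,-,-]
Step 4: ref 2 → HIT, frames=[2,-,-,-]
Step 5: ref 5 → FAULT, frames=[2,5,-,-]
Step 6: ref 4 → FAULT, frames=[2,5,4,-]
Step 7: ref 5 → HIT, frames=[2,5,4,-]
Step 8: ref 4 → HIT, frames=[2,5,4,-]
Step 9: ref 1 → FAULT, frames=[2,5,4,1]
Step 10: ref 2 → HIT, frames=[2,5,4,1]
Step 11: ref 3 → FAULT (evict 5), frames=[2,3,4,1]
Step 12: ref 3 → HIT, frames=[2,3,4,1]
Step 13: ref 4 → HIT, frames=[2,3,4,1]
Step 14: ref 4 → HIT, frames=[2,3,4,1]
Step 15: ref 2 → HIT, frames=[2,3,4,1]
Total faults: 5

Answer: 5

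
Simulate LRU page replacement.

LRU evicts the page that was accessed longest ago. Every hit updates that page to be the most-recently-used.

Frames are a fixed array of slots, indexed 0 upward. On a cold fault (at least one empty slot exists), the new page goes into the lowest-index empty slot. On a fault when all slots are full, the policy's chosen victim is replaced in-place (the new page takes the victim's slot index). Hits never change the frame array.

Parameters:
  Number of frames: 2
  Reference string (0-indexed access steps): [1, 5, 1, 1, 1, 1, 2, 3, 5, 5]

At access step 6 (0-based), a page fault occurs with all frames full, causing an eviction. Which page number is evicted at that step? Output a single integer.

Step 0: ref 1 -> FAULT, frames=[1,-]
Step 1: ref 5 -> FAULT, frames=[1,5]
Step 2: ref 1 -> HIT, frames=[1,5]
Step 3: ref 1 -> HIT, frames=[1,5]
Step 4: ref 1 -> HIT, frames=[1,5]
Step 5: ref 1 -> HIT, frames=[1,5]
Step 6: ref 2 -> FAULT, evict 5, frames=[1,2]
At step 6: evicted page 5

Answer: 5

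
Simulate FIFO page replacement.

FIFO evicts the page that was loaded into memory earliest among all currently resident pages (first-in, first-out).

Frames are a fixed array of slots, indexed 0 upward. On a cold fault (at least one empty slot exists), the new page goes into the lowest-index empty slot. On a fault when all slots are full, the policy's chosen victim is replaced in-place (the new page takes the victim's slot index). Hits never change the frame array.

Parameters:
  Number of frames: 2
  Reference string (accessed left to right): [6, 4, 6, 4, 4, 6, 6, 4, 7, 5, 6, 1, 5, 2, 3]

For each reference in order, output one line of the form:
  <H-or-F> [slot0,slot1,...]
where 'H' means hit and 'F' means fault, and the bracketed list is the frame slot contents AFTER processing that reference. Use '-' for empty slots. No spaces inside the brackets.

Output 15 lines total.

F [6,-]
F [6,4]
H [6,4]
H [6,4]
H [6,4]
H [6,4]
H [6,4]
H [6,4]
F [7,4]
F [7,5]
F [6,5]
F [6,1]
F [5,1]
F [5,2]
F [3,2]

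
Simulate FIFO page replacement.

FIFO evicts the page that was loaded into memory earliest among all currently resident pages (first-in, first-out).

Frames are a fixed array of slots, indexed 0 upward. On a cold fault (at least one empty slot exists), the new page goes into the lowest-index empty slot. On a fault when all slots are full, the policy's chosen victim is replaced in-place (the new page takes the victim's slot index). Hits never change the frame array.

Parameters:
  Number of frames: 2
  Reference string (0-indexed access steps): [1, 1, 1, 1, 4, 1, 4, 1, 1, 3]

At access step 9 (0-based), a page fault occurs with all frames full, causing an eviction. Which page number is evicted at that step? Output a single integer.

Step 0: ref 1 -> FAULT, frames=[1,-]
Step 1: ref 1 -> HIT, frames=[1,-]
Step 2: ref 1 -> HIT, frames=[1,-]
Step 3: ref 1 -> HIT, frames=[1,-]
Step 4: ref 4 -> FAULT, frames=[1,4]
Step 5: ref 1 -> HIT, frames=[1,4]
Step 6: ref 4 -> HIT, frames=[1,4]
Step 7: ref 1 -> HIT, frames=[1,4]
Step 8: ref 1 -> HIT, frames=[1,4]
Step 9: ref 3 -> FAULT, evict 1, frames=[3,4]
At step 9: evicted page 1

Answer: 1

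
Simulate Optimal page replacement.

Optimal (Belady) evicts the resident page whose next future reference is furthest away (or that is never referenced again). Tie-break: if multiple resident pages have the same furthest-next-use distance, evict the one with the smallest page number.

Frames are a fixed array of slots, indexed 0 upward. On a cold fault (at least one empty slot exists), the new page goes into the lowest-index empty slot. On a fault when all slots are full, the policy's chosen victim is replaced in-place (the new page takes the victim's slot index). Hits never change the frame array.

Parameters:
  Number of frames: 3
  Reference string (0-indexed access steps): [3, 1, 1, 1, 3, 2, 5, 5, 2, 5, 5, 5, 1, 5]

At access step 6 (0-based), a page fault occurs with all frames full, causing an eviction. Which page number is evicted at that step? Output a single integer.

Answer: 3

Derivation:
Step 0: ref 3 -> FAULT, frames=[3,-,-]
Step 1: ref 1 -> FAULT, frames=[3,1,-]
Step 2: ref 1 -> HIT, frames=[3,1,-]
Step 3: ref 1 -> HIT, frames=[3,1,-]
Step 4: ref 3 -> HIT, frames=[3,1,-]
Step 5: ref 2 -> FAULT, frames=[3,1,2]
Step 6: ref 5 -> FAULT, evict 3, frames=[5,1,2]
At step 6: evicted page 3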